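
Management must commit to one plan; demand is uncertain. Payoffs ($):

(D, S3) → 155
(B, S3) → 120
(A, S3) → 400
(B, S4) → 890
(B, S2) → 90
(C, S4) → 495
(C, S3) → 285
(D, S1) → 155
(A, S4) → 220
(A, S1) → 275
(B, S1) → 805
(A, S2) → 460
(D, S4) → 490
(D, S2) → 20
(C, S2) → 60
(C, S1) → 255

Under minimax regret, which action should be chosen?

B

Column bests: S1=805, S2=460, S3=400, S4=890.
A regrets: 530, 0, 0, 670 → max 670
B regrets: 0, 370, 280, 0 → max 370
C regrets: 550, 400, 115, 395 → max 550
D regrets: 650, 440, 245, 400 → max 650
Smallest max regret = 370 → B.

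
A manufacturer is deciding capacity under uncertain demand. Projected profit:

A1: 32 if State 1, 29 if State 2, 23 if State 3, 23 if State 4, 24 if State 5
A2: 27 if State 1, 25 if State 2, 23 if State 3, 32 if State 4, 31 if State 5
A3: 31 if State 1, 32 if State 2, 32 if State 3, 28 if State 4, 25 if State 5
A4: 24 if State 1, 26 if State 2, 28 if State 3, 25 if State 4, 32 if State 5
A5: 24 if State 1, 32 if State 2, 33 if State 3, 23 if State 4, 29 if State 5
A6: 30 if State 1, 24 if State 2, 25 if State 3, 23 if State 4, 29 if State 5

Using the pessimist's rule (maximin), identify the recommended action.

A3

Row minima: A1=23, A2=23, A3=25, A4=24, A5=23, A6=23
Best worst-case = 25 → A3.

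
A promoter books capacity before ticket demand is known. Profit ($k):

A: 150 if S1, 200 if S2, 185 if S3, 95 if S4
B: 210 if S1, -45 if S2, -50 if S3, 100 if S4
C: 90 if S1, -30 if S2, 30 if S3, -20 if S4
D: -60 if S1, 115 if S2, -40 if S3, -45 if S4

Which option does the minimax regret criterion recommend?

Column bests: S1=210, S2=200, S3=185, S4=100.
A regrets: 60, 0, 0, 5 → max 60
B regrets: 0, 245, 235, 0 → max 245
C regrets: 120, 230, 155, 120 → max 230
D regrets: 270, 85, 225, 145 → max 270
Smallest max regret = 60 → A.

A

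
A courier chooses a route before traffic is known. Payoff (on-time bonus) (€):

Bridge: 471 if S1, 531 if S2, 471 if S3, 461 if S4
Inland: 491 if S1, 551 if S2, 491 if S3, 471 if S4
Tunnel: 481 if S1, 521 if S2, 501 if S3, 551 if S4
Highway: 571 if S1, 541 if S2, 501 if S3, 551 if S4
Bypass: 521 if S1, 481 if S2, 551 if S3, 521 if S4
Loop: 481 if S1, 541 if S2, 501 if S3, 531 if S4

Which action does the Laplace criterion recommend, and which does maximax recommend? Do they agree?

laplace → Highway; maximax → Highway (agree)

Row averages: Bridge=483.5, Inland=501, Tunnel=513.5, Highway=541, Bypass=518.5, Loop=513.5
Highest average = 541 → Highway.
Row maxima: Bridge=531, Inland=551, Tunnel=551, Highway=571, Bypass=551, Loop=541
Best best-case = 571 → Highway.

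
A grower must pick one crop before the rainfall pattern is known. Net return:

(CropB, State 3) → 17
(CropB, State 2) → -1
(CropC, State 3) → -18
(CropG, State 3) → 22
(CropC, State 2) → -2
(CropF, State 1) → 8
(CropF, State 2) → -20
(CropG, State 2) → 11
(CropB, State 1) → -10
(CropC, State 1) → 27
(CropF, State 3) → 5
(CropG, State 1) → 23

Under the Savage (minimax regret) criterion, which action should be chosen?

Column bests: State 1=27, State 2=11, State 3=22.
CropB regrets: 37, 12, 5 → max 37
CropF regrets: 19, 31, 17 → max 31
CropC regrets: 0, 13, 40 → max 40
CropG regrets: 4, 0, 0 → max 4
Smallest max regret = 4 → CropG.

CropG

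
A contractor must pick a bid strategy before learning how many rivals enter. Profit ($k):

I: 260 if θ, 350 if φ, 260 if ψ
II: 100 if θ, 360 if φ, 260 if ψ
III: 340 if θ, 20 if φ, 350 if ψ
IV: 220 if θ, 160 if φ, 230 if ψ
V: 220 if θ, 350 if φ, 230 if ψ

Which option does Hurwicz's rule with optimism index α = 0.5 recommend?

I

I: 0.5·350 + 0.5·260 = 305
II: 0.5·360 + 0.5·100 = 230
III: 0.5·350 + 0.5·20 = 185
IV: 0.5·230 + 0.5·160 = 195
V: 0.5·350 + 0.5·220 = 285
Highest Hurwicz score = 305 → I.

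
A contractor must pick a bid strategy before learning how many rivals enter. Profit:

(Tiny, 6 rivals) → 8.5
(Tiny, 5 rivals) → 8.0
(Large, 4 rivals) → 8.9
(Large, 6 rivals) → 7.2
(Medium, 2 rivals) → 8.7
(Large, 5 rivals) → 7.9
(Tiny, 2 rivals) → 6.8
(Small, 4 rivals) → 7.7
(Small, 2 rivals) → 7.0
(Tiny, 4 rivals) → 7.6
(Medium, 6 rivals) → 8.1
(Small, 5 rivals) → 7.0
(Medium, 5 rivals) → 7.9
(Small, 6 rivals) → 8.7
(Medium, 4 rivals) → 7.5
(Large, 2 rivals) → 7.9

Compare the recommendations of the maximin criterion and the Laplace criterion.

maximin → Medium; laplace → Medium (agree)

Row minima: Tiny=6.8, Small=7.0, Medium=7.5, Large=7.2
Best worst-case = 7.5 → Medium.
Row averages: Tiny=7.725, Small=7.6, Medium=8.05, Large=7.975
Highest average = 8.05 → Medium.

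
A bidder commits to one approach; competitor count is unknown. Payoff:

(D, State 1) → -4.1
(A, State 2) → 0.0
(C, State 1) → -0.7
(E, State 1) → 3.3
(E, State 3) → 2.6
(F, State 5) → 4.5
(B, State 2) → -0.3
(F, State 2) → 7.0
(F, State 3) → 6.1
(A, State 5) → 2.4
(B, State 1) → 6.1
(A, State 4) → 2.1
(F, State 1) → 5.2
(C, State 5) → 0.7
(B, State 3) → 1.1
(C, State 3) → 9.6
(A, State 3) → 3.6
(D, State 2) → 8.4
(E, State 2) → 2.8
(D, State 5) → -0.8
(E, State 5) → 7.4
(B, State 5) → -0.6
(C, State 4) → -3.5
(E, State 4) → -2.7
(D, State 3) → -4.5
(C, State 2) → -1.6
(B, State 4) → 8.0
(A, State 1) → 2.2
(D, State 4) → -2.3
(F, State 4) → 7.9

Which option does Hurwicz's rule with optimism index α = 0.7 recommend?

A: 0.7·3.6 + 0.3·0.0 = 2.52
B: 0.7·8.0 + 0.3·(-0.6) = 5.42
C: 0.7·9.6 + 0.3·(-3.5) = 5.67
D: 0.7·8.4 + 0.3·(-4.5) = 4.53
E: 0.7·7.4 + 0.3·(-2.7) = 4.37
F: 0.7·7.9 + 0.3·4.5 = 6.88
Highest Hurwicz score = 6.88 → F.

F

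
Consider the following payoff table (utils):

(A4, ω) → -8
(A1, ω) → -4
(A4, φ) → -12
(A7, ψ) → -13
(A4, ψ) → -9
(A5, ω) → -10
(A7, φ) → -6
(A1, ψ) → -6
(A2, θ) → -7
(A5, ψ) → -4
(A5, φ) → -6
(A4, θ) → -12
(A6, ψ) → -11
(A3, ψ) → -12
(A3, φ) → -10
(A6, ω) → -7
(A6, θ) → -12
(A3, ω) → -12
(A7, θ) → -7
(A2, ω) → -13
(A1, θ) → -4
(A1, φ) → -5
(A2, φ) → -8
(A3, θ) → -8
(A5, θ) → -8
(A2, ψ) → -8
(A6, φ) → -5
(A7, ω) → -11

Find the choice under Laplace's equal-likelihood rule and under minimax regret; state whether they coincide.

laplace → A1; minimax regret → A1 (agree)

Row averages: A1=-4.75, A2=-9, A3=-10.5, A4=-10.25, A5=-7, A6=-8.75, A7=-9.25
Highest average = -4.75 → A1.
Column bests: θ=-4, φ=-5, ψ=-4, ω=-4.
A1 regrets: 0, 0, 2, 0 → max 2
A2 regrets: 3, 3, 4, 9 → max 9
A3 regrets: 4, 5, 8, 8 → max 8
A4 regrets: 8, 7, 5, 4 → max 8
A5 regrets: 4, 1, 0, 6 → max 6
A6 regrets: 8, 0, 7, 3 → max 8
A7 regrets: 3, 1, 9, 7 → max 9
Smallest max regret = 2 → A1.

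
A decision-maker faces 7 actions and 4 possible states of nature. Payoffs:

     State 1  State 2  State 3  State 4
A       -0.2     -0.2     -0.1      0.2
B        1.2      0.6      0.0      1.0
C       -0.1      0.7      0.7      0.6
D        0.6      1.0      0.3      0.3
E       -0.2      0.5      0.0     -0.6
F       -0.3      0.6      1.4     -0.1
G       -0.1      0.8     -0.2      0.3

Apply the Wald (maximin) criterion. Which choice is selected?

D

Row minima: A=-0.2, B=0.0, C=-0.1, D=0.3, E=-0.6, F=-0.3, G=-0.2
Best worst-case = 0.3 → D.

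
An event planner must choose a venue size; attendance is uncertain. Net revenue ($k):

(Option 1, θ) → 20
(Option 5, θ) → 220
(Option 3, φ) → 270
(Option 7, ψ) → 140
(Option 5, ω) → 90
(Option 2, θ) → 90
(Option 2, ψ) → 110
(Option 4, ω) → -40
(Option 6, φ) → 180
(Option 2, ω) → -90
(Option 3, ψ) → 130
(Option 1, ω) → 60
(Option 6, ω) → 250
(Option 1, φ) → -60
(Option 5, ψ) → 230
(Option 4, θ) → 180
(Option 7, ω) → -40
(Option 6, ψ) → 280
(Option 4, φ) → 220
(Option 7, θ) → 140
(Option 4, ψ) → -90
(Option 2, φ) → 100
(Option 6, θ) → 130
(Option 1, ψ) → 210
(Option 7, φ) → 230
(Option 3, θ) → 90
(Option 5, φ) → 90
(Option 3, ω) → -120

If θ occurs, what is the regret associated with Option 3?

130

Best payoff under θ is 220.
Regret = 220 − 90 = 130.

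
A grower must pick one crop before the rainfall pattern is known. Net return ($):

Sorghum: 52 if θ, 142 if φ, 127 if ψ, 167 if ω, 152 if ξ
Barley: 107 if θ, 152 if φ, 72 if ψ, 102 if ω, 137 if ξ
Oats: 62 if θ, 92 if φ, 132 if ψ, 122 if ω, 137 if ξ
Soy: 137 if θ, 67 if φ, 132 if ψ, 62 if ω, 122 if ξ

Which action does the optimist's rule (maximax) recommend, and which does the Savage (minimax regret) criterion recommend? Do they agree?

maximax → Sorghum; minimax regret → Barley (disagree)

Row maxima: Sorghum=167, Barley=152, Oats=137, Soy=137
Best best-case = 167 → Sorghum.
Column bests: θ=137, φ=152, ψ=132, ω=167, ξ=152.
Sorghum regrets: 85, 10, 5, 0, 0 → max 85
Barley regrets: 30, 0, 60, 65, 15 → max 65
Oats regrets: 75, 60, 0, 45, 15 → max 75
Soy regrets: 0, 85, 0, 105, 30 → max 105
Smallest max regret = 65 → Barley.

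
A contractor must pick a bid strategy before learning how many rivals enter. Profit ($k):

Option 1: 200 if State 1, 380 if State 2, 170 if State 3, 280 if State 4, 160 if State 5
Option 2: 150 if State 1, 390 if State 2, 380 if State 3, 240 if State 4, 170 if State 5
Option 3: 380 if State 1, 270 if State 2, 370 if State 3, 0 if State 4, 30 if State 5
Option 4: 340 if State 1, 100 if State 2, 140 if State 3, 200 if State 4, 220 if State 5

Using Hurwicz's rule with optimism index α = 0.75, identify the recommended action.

Option 2

Option 1: 0.75·380 + 0.25·160 = 325
Option 2: 0.75·390 + 0.25·150 = 330
Option 3: 0.75·380 + 0.25·0 = 285
Option 4: 0.75·340 + 0.25·100 = 280
Highest Hurwicz score = 330 → Option 2.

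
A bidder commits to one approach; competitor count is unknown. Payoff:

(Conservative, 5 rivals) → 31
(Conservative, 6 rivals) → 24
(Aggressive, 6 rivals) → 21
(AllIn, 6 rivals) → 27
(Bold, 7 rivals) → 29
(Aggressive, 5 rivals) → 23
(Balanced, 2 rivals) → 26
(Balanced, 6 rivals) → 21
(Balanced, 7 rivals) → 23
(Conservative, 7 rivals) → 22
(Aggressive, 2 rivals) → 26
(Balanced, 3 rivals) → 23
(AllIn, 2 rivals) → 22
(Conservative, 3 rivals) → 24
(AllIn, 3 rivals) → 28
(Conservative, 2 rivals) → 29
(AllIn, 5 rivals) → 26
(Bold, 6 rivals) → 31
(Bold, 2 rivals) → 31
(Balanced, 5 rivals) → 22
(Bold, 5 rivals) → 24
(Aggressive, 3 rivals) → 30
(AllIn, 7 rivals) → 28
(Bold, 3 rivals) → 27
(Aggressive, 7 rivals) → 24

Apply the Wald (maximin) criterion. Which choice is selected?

Row minima: Conservative=22, Balanced=21, Aggressive=21, Bold=24, AllIn=22
Best worst-case = 24 → Bold.

Bold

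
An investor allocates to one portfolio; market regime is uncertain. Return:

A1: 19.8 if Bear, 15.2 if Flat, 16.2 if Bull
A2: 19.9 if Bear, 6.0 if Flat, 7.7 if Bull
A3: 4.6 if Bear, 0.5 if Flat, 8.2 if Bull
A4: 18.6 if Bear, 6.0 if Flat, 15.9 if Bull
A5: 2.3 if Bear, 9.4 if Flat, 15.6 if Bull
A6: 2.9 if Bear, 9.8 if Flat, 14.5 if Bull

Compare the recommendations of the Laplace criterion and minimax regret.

laplace → A1; minimax regret → A1 (agree)

Row averages: A1=256/15, A2=11.2, A3=133/30, A4=13.5, A5=9.1, A6=136/15
Highest average = 256/15 → A1.
Column bests: Bear=19.9, Flat=15.2, Bull=16.2.
A1 regrets: 0.1, 0.0, 0.0 → max 0.1
A2 regrets: 0.0, 9.2, 8.5 → max 9.2
A3 regrets: 15.3, 14.7, 8.0 → max 15.3
A4 regrets: 1.3, 9.2, 0.3 → max 9.2
A5 regrets: 17.6, 5.8, 0.6 → max 17.6
A6 regrets: 17.0, 5.4, 1.7 → max 17.0
Smallest max regret = 0.1 → A1.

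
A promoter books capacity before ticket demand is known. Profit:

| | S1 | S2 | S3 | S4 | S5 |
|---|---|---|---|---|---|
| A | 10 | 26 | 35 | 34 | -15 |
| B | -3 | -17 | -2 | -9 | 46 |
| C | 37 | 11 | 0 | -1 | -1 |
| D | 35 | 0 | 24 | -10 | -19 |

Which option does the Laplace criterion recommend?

Row averages: A=18, B=3, C=9.2, D=6
Highest average = 18 → A.

A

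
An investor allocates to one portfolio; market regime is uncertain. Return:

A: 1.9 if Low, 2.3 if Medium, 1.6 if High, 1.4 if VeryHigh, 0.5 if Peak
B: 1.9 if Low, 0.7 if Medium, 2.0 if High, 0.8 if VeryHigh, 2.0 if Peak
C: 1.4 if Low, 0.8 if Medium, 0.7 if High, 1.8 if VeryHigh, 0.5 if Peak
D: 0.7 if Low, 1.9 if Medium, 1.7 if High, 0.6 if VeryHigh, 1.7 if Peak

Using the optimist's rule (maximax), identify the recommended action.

A

Row maxima: A=2.3, B=2.0, C=1.8, D=1.9
Best best-case = 2.3 → A.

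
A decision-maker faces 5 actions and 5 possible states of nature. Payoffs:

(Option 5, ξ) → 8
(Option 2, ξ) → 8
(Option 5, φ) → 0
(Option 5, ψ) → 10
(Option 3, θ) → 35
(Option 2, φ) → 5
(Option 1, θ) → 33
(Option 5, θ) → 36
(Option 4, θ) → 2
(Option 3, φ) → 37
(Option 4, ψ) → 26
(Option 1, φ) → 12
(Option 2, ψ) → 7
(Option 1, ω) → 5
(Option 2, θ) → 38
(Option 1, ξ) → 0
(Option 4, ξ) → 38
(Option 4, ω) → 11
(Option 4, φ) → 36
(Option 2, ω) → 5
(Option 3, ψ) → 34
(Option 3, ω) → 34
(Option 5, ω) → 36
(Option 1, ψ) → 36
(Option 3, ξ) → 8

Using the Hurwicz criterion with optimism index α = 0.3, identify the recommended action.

Option 3

Option 1: 0.3·36 + 0.7·0 = 10.8
Option 2: 0.3·38 + 0.7·5 = 14.9
Option 3: 0.3·37 + 0.7·8 = 16.7
Option 4: 0.3·38 + 0.7·2 = 12.8
Option 5: 0.3·36 + 0.7·0 = 10.8
Highest Hurwicz score = 16.7 → Option 3.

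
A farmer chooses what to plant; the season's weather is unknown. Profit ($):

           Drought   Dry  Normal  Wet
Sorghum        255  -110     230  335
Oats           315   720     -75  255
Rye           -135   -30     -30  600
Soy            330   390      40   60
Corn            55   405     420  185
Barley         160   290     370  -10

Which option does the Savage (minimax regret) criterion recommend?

Corn

Column bests: Drought=330, Dry=720, Normal=420, Wet=600.
Sorghum regrets: 75, 830, 190, 265 → max 830
Oats regrets: 15, 0, 495, 345 → max 495
Rye regrets: 465, 750, 450, 0 → max 750
Soy regrets: 0, 330, 380, 540 → max 540
Corn regrets: 275, 315, 0, 415 → max 415
Barley regrets: 170, 430, 50, 610 → max 610
Smallest max regret = 415 → Corn.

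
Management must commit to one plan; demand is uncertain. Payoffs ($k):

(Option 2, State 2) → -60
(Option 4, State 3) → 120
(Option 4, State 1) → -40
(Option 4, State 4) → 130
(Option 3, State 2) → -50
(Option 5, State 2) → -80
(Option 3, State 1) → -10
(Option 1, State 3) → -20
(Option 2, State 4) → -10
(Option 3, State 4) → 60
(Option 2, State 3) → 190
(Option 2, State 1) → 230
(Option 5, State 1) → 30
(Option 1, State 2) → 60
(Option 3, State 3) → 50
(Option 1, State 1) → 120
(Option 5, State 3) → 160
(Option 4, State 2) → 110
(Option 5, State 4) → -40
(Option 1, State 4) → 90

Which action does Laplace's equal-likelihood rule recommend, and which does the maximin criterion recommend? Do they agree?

laplace → Option 2; maximin → Option 1 (disagree)

Row averages: Option 1=62.5, Option 2=87.5, Option 3=12.5, Option 4=80, Option 5=17.5
Highest average = 87.5 → Option 2.
Row minima: Option 1=-20, Option 2=-60, Option 3=-50, Option 4=-40, Option 5=-80
Best worst-case = -20 → Option 1.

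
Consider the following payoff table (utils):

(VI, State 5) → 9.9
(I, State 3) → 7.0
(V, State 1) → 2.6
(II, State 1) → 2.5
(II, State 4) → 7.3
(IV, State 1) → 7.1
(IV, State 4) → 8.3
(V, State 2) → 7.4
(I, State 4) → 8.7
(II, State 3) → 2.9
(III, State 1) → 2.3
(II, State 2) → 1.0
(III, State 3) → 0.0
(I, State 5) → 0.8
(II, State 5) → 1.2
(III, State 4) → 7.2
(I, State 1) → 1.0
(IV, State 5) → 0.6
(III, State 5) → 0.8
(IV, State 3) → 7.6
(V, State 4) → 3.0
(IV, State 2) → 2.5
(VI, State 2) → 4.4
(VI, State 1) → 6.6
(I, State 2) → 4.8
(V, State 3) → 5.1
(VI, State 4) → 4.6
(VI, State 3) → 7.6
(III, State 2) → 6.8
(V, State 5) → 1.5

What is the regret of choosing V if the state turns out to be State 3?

Best payoff under State 3 is 7.6.
Regret = 7.6 − 5.1 = 2.5.

2.5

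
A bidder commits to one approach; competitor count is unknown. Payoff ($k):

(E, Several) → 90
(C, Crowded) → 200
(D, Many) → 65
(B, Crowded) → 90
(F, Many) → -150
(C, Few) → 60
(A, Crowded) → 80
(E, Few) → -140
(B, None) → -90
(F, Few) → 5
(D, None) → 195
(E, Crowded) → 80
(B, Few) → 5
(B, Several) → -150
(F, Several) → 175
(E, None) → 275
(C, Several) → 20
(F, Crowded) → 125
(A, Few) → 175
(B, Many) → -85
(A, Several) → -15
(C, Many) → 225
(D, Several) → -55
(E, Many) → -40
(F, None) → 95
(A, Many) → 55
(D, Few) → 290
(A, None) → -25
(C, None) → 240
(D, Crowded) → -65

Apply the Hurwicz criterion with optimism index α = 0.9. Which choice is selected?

A: 0.9·175 + 0.1·(-25) = 155
B: 0.9·90 + 0.1·(-150) = 66
C: 0.9·240 + 0.1·20 = 218
D: 0.9·290 + 0.1·(-65) = 254.5
E: 0.9·275 + 0.1·(-140) = 233.5
F: 0.9·175 + 0.1·(-150) = 142.5
Highest Hurwicz score = 254.5 → D.

D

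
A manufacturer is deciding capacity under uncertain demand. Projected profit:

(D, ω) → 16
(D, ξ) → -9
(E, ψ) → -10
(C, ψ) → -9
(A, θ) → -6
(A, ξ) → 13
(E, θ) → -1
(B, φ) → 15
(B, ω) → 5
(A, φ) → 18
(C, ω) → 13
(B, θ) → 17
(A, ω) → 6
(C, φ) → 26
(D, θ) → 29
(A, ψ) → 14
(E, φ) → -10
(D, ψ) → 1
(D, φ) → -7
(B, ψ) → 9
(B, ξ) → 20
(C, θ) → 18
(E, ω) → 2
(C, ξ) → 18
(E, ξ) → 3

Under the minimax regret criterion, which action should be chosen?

B

Column bests: θ=29, φ=26, ψ=14, ω=16, ξ=20.
A regrets: 35, 8, 0, 10, 7 → max 35
B regrets: 12, 11, 5, 11, 0 → max 12
C regrets: 11, 0, 23, 3, 2 → max 23
D regrets: 0, 33, 13, 0, 29 → max 33
E regrets: 30, 36, 24, 14, 17 → max 36
Smallest max regret = 12 → B.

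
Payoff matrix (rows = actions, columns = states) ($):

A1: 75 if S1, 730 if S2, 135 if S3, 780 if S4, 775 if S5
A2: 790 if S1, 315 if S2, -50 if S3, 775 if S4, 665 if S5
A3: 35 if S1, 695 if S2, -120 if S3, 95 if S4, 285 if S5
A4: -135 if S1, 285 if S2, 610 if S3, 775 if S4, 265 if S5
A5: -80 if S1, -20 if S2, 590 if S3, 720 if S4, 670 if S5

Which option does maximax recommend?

A2

Row maxima: A1=780, A2=790, A3=695, A4=775, A5=720
Best best-case = 790 → A2.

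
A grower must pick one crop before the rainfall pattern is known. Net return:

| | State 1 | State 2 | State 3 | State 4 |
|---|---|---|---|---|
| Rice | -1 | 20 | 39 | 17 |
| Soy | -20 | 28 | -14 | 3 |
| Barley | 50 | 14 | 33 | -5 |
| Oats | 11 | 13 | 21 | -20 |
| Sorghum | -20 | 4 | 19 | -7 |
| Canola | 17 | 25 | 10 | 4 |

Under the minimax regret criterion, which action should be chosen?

Barley

Column bests: State 1=50, State 2=28, State 3=39, State 4=17.
Rice regrets: 51, 8, 0, 0 → max 51
Soy regrets: 70, 0, 53, 14 → max 70
Barley regrets: 0, 14, 6, 22 → max 22
Oats regrets: 39, 15, 18, 37 → max 39
Sorghum regrets: 70, 24, 20, 24 → max 70
Canola regrets: 33, 3, 29, 13 → max 33
Smallest max regret = 22 → Barley.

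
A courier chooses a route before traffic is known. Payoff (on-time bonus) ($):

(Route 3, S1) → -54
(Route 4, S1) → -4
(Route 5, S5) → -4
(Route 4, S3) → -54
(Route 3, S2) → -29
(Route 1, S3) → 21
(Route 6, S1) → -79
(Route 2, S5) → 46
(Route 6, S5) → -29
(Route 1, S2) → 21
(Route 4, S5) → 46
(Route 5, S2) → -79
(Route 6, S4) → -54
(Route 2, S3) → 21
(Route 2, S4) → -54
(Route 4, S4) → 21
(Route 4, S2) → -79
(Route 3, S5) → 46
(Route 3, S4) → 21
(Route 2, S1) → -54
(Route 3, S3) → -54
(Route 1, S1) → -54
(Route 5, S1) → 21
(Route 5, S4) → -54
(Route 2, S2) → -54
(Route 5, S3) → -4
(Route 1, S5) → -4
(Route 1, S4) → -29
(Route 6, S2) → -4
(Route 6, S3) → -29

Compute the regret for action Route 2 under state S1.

75

Best payoff under S1 is 21.
Regret = 21 − (-54) = 75.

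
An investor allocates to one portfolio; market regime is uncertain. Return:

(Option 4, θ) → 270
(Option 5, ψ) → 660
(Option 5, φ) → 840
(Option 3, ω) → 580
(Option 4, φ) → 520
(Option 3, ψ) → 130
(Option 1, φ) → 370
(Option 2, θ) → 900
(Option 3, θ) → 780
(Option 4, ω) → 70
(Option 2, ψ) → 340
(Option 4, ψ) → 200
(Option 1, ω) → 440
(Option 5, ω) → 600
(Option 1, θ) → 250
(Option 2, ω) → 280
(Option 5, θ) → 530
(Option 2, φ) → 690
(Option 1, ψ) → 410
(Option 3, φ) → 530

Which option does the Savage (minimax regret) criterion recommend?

Option 2

Column bests: θ=900, φ=840, ψ=660, ω=600.
Option 1 regrets: 650, 470, 250, 160 → max 650
Option 2 regrets: 0, 150, 320, 320 → max 320
Option 3 regrets: 120, 310, 530, 20 → max 530
Option 4 regrets: 630, 320, 460, 530 → max 630
Option 5 regrets: 370, 0, 0, 0 → max 370
Smallest max regret = 320 → Option 2.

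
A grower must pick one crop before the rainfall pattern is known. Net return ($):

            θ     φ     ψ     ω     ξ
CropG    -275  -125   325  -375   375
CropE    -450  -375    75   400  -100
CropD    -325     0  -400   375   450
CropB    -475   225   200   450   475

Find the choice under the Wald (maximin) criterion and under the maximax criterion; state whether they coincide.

Row minima: CropG=-375, CropE=-450, CropD=-400, CropB=-475
Best worst-case = -375 → CropG.
Row maxima: CropG=375, CropE=400, CropD=450, CropB=475
Best best-case = 475 → CropB.

maximin → CropG; maximax → CropB (disagree)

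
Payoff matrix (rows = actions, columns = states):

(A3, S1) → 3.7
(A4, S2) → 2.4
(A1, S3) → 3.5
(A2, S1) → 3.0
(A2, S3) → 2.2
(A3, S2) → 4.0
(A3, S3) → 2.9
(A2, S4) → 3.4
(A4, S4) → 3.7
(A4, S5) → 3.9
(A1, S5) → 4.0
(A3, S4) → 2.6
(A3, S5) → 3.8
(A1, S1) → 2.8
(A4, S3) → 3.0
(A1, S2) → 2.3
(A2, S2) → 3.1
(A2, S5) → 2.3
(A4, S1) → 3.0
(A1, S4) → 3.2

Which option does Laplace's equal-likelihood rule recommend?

Row averages: A1=3.16, A2=2.8, A3=3.4, A4=3.2
Highest average = 3.4 → A3.

A3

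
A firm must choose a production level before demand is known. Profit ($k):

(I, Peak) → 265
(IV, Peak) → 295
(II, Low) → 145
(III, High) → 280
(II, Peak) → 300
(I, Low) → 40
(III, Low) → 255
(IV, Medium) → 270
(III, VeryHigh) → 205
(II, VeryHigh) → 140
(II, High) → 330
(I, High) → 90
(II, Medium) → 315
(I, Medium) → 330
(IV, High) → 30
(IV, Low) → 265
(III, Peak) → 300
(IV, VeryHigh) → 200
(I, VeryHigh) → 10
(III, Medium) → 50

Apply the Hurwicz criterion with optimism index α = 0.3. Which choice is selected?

I: 0.3·330 + 0.7·10 = 106
II: 0.3·330 + 0.7·140 = 197
III: 0.3·300 + 0.7·50 = 125
IV: 0.3·295 + 0.7·30 = 109.5
Highest Hurwicz score = 197 → II.

II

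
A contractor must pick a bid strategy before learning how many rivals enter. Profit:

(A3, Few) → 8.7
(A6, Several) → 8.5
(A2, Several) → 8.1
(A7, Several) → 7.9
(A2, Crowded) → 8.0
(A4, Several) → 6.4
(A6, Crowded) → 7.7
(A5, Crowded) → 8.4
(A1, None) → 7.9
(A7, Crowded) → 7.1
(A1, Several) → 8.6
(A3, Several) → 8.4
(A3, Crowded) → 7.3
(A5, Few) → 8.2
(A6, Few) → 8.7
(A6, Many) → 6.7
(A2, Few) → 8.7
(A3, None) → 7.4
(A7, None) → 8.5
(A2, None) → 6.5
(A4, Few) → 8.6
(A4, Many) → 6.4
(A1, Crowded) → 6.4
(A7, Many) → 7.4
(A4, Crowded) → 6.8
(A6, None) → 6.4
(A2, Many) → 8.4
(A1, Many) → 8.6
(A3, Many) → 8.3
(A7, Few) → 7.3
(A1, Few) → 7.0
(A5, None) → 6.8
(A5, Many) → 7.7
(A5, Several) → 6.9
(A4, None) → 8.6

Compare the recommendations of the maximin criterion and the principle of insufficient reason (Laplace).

maximin → A3; laplace → A3 (agree)

Row minima: A1=6.4, A2=6.5, A3=7.3, A4=6.4, A5=6.8, A6=6.4, A7=7.1
Best worst-case = 7.3 → A3.
Row averages: A1=7.7, A2=7.94, A3=8.02, A4=7.36, A5=7.6, A6=7.6, A7=7.64
Highest average = 8.02 → A3.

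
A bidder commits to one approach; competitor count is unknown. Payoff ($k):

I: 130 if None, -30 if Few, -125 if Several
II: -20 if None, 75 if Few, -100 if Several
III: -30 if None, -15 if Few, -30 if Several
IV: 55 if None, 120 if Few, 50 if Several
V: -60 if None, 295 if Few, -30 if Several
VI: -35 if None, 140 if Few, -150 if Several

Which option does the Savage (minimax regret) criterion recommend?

IV

Column bests: None=130, Few=295, Several=50.
I regrets: 0, 325, 175 → max 325
II regrets: 150, 220, 150 → max 220
III regrets: 160, 310, 80 → max 310
IV regrets: 75, 175, 0 → max 175
V regrets: 190, 0, 80 → max 190
VI regrets: 165, 155, 200 → max 200
Smallest max regret = 175 → IV.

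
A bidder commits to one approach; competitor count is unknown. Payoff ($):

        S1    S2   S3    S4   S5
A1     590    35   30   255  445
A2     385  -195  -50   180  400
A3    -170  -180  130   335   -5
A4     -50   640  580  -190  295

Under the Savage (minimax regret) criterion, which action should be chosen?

Column bests: S1=590, S2=640, S3=580, S4=335, S5=445.
A1 regrets: 0, 605, 550, 80, 0 → max 605
A2 regrets: 205, 835, 630, 155, 45 → max 835
A3 regrets: 760, 820, 450, 0, 450 → max 820
A4 regrets: 640, 0, 0, 525, 150 → max 640
Smallest max regret = 605 → A1.

A1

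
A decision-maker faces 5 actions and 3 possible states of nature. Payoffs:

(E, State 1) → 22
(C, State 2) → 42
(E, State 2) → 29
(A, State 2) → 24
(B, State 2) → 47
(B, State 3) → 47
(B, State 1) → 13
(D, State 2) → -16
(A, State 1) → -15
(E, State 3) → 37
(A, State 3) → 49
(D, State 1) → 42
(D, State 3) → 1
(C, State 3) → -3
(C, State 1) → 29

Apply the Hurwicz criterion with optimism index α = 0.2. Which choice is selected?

A: 0.2·49 + 0.8·(-15) = -2.2
B: 0.2·47 + 0.8·13 = 19.8
C: 0.2·42 + 0.8·(-3) = 6
D: 0.2·42 + 0.8·(-16) = -4.4
E: 0.2·37 + 0.8·22 = 25
Highest Hurwicz score = 25 → E.

E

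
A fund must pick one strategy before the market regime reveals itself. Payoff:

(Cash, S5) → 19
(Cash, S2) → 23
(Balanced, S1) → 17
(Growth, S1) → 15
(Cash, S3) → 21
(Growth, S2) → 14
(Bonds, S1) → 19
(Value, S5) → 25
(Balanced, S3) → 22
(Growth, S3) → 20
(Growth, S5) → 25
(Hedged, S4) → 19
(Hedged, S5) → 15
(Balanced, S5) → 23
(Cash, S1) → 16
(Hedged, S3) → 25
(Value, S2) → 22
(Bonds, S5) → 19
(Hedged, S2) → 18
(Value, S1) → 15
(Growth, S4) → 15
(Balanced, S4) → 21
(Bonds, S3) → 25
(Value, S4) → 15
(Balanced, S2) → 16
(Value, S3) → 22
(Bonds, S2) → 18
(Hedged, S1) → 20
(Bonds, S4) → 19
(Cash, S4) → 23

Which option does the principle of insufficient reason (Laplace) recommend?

Cash

Row averages: Bonds=20, Hedged=19.4, Cash=20.4, Growth=17.8, Value=19.8, Balanced=19.8
Highest average = 20.4 → Cash.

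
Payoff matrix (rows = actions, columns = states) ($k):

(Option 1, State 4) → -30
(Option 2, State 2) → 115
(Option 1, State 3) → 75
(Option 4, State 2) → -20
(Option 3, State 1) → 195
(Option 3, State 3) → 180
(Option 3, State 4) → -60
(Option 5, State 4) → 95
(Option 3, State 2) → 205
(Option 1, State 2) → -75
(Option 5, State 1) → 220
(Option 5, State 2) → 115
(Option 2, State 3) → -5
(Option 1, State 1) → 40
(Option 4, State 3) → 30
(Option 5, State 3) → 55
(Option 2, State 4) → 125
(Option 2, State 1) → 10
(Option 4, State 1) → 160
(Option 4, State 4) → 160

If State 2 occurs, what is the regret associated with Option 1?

280

Best payoff under State 2 is 205.
Regret = 205 − (-75) = 280.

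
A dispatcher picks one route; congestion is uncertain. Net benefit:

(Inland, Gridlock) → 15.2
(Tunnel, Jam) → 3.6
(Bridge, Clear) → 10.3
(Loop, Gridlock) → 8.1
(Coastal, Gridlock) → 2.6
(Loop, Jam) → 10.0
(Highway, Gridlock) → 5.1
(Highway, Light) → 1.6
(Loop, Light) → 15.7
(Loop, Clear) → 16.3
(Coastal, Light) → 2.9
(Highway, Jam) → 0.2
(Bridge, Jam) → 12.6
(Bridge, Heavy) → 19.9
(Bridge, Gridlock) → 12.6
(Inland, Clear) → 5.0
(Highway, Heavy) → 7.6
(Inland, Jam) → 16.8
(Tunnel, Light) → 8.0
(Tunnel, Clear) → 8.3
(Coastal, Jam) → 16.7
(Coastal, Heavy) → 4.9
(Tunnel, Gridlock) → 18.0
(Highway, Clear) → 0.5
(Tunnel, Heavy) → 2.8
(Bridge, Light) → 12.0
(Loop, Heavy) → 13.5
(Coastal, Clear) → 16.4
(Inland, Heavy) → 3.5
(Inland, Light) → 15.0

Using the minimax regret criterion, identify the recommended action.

Column bests: Clear=16.4, Light=15.7, Heavy=19.9, Jam=16.8, Gridlock=18.0.
Loop regrets: 0.1, 0.0, 6.4, 6.8, 9.9 → max 9.9
Coastal regrets: 0.0, 12.8, 15.0, 0.1, 15.4 → max 15.4
Bridge regrets: 6.1, 3.7, 0.0, 4.2, 5.4 → max 6.1
Inland regrets: 11.4, 0.7, 16.4, 0.0, 2.8 → max 16.4
Highway regrets: 15.9, 14.1, 12.3, 16.6, 12.9 → max 16.6
Tunnel regrets: 8.1, 7.7, 17.1, 13.2, 0.0 → max 17.1
Smallest max regret = 6.1 → Bridge.

Bridge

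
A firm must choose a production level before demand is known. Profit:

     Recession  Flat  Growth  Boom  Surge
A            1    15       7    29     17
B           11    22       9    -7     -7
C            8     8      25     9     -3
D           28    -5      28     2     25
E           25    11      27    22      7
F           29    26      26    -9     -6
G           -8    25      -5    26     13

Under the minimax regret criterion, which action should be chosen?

E

Column bests: Recession=29, Flat=26, Growth=28, Boom=29, Surge=25.
A regrets: 28, 11, 21, 0, 8 → max 28
B regrets: 18, 4, 19, 36, 32 → max 36
C regrets: 21, 18, 3, 20, 28 → max 28
D regrets: 1, 31, 0, 27, 0 → max 31
E regrets: 4, 15, 1, 7, 18 → max 18
F regrets: 0, 0, 2, 38, 31 → max 38
G regrets: 37, 1, 33, 3, 12 → max 37
Smallest max regret = 18 → E.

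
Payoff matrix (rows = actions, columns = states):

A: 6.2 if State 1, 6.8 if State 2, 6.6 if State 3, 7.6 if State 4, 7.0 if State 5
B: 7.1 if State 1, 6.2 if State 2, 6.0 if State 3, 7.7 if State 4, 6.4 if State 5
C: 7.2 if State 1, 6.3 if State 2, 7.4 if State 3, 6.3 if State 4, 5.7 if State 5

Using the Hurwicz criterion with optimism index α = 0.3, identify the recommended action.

A: 0.3·7.6 + 0.7·6.2 = 6.62
B: 0.3·7.7 + 0.7·6.0 = 6.51
C: 0.3·7.4 + 0.7·5.7 = 6.21
Highest Hurwicz score = 6.62 → A.

A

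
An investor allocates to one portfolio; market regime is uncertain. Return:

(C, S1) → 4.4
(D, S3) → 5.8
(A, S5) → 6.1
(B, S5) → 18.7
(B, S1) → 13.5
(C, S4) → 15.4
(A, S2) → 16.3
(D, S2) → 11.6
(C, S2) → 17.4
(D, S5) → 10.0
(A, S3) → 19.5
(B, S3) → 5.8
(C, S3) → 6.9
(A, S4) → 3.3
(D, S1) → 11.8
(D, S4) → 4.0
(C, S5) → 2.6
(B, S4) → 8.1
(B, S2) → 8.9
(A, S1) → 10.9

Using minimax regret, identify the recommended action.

A

Column bests: S1=13.5, S2=17.4, S3=19.5, S4=15.4, S5=18.7.
A regrets: 2.6, 1.1, 0.0, 12.1, 12.6 → max 12.6
B regrets: 0.0, 8.5, 13.7, 7.3, 0.0 → max 13.7
C regrets: 9.1, 0.0, 12.6, 0.0, 16.1 → max 16.1
D regrets: 1.7, 5.8, 13.7, 11.4, 8.7 → max 13.7
Smallest max regret = 12.6 → A.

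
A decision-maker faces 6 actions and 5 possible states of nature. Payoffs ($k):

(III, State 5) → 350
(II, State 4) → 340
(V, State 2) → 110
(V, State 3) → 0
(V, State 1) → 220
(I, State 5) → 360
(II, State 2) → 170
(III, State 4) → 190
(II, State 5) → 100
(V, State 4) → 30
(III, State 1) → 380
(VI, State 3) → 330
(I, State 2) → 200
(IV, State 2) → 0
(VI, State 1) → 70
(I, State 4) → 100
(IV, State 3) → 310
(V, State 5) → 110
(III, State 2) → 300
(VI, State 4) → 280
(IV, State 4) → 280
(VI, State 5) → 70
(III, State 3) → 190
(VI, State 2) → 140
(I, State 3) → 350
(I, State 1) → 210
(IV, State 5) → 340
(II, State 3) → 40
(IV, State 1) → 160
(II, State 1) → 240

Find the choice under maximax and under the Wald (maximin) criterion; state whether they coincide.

Row maxima: I=360, II=340, III=380, IV=340, V=220, VI=330
Best best-case = 380 → III.
Row minima: I=100, II=40, III=190, IV=0, V=0, VI=70
Best worst-case = 190 → III.

maximax → III; maximin → III (agree)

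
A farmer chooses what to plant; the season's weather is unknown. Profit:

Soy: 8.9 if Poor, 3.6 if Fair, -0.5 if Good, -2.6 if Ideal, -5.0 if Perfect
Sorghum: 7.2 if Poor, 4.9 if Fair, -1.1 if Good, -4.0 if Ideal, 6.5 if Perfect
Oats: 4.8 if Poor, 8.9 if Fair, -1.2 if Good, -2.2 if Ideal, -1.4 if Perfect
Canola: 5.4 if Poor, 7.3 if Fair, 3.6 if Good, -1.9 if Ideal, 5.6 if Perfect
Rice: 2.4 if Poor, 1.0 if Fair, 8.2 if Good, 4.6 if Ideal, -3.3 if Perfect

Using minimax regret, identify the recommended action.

Column bests: Poor=8.9, Fair=8.9, Good=8.2, Ideal=4.6, Perfect=6.5.
Soy regrets: 0.0, 5.3, 8.7, 7.2, 11.5 → max 11.5
Sorghum regrets: 1.7, 4.0, 9.3, 8.6, 0.0 → max 9.3
Oats regrets: 4.1, 0.0, 9.4, 6.8, 7.9 → max 9.4
Canola regrets: 3.5, 1.6, 4.6, 6.5, 0.9 → max 6.5
Rice regrets: 6.5, 7.9, 0.0, 0.0, 9.8 → max 9.8
Smallest max regret = 6.5 → Canola.

Canola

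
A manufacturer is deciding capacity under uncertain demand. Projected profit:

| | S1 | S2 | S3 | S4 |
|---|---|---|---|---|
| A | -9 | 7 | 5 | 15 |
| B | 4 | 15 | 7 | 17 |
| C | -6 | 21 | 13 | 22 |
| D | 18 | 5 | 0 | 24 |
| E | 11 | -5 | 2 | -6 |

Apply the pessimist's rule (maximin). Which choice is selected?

Row minima: A=-9, B=4, C=-6, D=0, E=-6
Best worst-case = 4 → B.

B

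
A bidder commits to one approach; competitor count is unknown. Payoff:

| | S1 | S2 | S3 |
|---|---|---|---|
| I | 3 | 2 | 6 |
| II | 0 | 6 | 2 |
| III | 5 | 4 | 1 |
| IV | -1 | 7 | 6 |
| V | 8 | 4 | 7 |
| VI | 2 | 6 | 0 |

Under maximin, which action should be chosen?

V

Row minima: I=2, II=0, III=1, IV=-1, V=4, VI=0
Best worst-case = 4 → V.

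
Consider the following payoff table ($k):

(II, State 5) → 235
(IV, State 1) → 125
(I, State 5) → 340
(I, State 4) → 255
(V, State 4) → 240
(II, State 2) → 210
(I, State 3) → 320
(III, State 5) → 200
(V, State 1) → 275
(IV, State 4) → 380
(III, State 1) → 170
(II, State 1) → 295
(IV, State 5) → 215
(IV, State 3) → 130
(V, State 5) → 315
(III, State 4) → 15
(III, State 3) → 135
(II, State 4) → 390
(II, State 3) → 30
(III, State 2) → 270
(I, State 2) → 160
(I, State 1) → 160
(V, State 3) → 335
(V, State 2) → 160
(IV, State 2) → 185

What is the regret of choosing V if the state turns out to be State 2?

Best payoff under State 2 is 270.
Regret = 270 − 160 = 110.

110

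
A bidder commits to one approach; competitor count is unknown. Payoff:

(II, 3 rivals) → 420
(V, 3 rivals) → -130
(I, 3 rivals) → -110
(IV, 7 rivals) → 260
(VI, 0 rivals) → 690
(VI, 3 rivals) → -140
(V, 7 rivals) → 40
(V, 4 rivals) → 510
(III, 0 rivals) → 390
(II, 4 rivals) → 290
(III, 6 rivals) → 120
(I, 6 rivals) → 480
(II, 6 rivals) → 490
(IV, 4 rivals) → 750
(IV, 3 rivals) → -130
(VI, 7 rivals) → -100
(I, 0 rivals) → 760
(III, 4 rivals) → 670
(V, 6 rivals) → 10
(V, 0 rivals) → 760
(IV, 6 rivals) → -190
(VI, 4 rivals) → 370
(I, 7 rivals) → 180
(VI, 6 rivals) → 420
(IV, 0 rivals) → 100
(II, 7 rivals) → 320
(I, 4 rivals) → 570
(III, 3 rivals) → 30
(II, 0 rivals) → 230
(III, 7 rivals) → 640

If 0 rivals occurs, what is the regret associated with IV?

Best payoff under 0 rivals is 760.
Regret = 760 − 100 = 660.

660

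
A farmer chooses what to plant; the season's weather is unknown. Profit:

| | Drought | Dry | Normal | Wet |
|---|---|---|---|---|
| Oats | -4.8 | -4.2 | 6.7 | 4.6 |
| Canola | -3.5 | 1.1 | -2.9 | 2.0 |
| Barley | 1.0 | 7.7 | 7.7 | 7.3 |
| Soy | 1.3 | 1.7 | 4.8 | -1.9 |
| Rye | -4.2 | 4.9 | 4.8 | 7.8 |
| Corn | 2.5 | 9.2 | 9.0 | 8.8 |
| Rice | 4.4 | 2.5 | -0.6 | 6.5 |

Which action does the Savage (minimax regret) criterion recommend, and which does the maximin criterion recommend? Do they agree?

Column bests: Drought=4.4, Dry=9.2, Normal=9.0, Wet=8.8.
Oats regrets: 9.2, 13.4, 2.3, 4.2 → max 13.4
Canola regrets: 7.9, 8.1, 11.9, 6.8 → max 11.9
Barley regrets: 3.4, 1.5, 1.3, 1.5 → max 3.4
Soy regrets: 3.1, 7.5, 4.2, 10.7 → max 10.7
Rye regrets: 8.6, 4.3, 4.2, 1.0 → max 8.6
Corn regrets: 1.9, 0.0, 0.0, 0.0 → max 1.9
Rice regrets: 0.0, 6.7, 9.6, 2.3 → max 9.6
Smallest max regret = 1.9 → Corn.
Row minima: Oats=-4.8, Canola=-3.5, Barley=1.0, Soy=-1.9, Rye=-4.2, Corn=2.5, Rice=-0.6
Best worst-case = 2.5 → Corn.

minimax regret → Corn; maximin → Corn (agree)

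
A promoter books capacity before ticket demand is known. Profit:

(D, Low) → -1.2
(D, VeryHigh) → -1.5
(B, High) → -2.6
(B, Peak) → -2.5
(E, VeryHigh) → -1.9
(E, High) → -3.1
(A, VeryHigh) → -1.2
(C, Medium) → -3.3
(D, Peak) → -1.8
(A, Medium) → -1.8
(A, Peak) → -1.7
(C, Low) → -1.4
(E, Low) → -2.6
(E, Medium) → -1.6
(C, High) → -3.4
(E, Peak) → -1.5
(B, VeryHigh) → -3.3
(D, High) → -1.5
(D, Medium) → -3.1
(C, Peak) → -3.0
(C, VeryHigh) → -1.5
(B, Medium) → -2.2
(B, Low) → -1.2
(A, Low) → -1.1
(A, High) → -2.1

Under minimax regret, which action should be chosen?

A

Column bests: Low=-1.1, Medium=-1.6, High=-1.5, VeryHigh=-1.2, Peak=-1.5.
A regrets: 0.0, 0.2, 0.6, 0.0, 0.2 → max 0.6
B regrets: 0.1, 0.6, 1.1, 2.1, 1.0 → max 2.1
C regrets: 0.3, 1.7, 1.9, 0.3, 1.5 → max 1.9
D regrets: 0.1, 1.5, 0.0, 0.3, 0.3 → max 1.5
E regrets: 1.5, 0.0, 1.6, 0.7, 0.0 → max 1.6
Smallest max regret = 0.6 → A.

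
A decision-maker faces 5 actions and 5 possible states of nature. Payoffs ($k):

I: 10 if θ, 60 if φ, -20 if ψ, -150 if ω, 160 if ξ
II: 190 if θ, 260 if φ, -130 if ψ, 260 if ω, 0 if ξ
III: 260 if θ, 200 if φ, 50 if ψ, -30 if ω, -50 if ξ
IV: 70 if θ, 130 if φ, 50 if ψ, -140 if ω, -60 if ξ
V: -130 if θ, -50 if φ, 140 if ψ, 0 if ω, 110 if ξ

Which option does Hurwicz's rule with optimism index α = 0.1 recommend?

III

I: 0.1·160 + 0.9·(-150) = -119
II: 0.1·260 + 0.9·(-130) = -91
III: 0.1·260 + 0.9·(-50) = -19
IV: 0.1·130 + 0.9·(-140) = -113
V: 0.1·140 + 0.9·(-130) = -103
Highest Hurwicz score = -19 → III.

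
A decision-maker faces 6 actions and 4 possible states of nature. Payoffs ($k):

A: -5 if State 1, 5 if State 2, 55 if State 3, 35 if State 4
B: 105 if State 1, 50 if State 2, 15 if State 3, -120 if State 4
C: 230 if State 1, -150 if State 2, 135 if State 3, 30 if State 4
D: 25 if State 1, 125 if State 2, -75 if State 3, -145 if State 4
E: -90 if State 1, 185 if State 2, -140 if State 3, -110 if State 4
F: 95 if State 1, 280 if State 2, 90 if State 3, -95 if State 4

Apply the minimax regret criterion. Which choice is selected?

F

Column bests: State 1=230, State 2=280, State 3=135, State 4=35.
A regrets: 235, 275, 80, 0 → max 275
B regrets: 125, 230, 120, 155 → max 230
C regrets: 0, 430, 0, 5 → max 430
D regrets: 205, 155, 210, 180 → max 210
E regrets: 320, 95, 275, 145 → max 320
F regrets: 135, 0, 45, 130 → max 135
Smallest max regret = 135 → F.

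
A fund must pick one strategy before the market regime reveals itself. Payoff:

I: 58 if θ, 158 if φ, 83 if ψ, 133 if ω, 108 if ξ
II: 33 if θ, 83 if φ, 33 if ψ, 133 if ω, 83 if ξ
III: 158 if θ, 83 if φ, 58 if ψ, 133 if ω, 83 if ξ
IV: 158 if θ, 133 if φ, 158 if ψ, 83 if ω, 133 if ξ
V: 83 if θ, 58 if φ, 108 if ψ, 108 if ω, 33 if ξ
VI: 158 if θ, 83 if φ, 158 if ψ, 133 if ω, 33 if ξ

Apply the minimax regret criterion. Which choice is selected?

Column bests: θ=158, φ=158, ψ=158, ω=133, ξ=133.
I regrets: 100, 0, 75, 0, 25 → max 100
II regrets: 125, 75, 125, 0, 50 → max 125
III regrets: 0, 75, 100, 0, 50 → max 100
IV regrets: 0, 25, 0, 50, 0 → max 50
V regrets: 75, 100, 50, 25, 100 → max 100
VI regrets: 0, 75, 0, 0, 100 → max 100
Smallest max regret = 50 → IV.

IV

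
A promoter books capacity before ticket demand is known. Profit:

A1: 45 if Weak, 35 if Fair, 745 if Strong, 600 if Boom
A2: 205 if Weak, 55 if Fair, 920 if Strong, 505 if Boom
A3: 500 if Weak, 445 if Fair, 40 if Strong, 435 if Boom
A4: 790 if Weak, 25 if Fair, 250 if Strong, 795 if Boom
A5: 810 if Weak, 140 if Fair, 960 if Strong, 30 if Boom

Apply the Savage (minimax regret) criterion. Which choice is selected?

A2

Column bests: Weak=810, Fair=445, Strong=960, Boom=795.
A1 regrets: 765, 410, 215, 195 → max 765
A2 regrets: 605, 390, 40, 290 → max 605
A3 regrets: 310, 0, 920, 360 → max 920
A4 regrets: 20, 420, 710, 0 → max 710
A5 regrets: 0, 305, 0, 765 → max 765
Smallest max regret = 605 → A2.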